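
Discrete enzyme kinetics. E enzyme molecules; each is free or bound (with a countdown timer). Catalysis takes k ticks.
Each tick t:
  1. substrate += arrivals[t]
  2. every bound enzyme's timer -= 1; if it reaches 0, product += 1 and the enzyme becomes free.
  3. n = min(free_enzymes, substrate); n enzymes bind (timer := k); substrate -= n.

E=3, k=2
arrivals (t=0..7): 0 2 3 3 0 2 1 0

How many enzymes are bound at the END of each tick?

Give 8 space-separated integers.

Answer: 0 2 3 3 3 3 3 3

Derivation:
t=0: arr=0 -> substrate=0 bound=0 product=0
t=1: arr=2 -> substrate=0 bound=2 product=0
t=2: arr=3 -> substrate=2 bound=3 product=0
t=3: arr=3 -> substrate=3 bound=3 product=2
t=4: arr=0 -> substrate=2 bound=3 product=3
t=5: arr=2 -> substrate=2 bound=3 product=5
t=6: arr=1 -> substrate=2 bound=3 product=6
t=7: arr=0 -> substrate=0 bound=3 product=8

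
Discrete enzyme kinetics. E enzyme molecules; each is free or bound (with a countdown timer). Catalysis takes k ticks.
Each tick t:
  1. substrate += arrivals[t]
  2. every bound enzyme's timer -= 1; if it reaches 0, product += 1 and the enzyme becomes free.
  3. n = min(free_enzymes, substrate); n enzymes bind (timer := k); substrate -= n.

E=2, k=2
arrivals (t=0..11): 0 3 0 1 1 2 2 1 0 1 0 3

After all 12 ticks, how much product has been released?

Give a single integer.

Answer: 10

Derivation:
t=0: arr=0 -> substrate=0 bound=0 product=0
t=1: arr=3 -> substrate=1 bound=2 product=0
t=2: arr=0 -> substrate=1 bound=2 product=0
t=3: arr=1 -> substrate=0 bound=2 product=2
t=4: arr=1 -> substrate=1 bound=2 product=2
t=5: arr=2 -> substrate=1 bound=2 product=4
t=6: arr=2 -> substrate=3 bound=2 product=4
t=7: arr=1 -> substrate=2 bound=2 product=6
t=8: arr=0 -> substrate=2 bound=2 product=6
t=9: arr=1 -> substrate=1 bound=2 product=8
t=10: arr=0 -> substrate=1 bound=2 product=8
t=11: arr=3 -> substrate=2 bound=2 product=10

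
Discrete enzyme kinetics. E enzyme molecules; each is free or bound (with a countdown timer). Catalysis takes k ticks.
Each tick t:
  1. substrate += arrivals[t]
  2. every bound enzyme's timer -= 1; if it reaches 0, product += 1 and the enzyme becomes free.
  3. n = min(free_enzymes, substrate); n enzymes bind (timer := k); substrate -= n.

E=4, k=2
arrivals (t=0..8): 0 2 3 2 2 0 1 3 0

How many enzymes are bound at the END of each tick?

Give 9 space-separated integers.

t=0: arr=0 -> substrate=0 bound=0 product=0
t=1: arr=2 -> substrate=0 bound=2 product=0
t=2: arr=3 -> substrate=1 bound=4 product=0
t=3: arr=2 -> substrate=1 bound=4 product=2
t=4: arr=2 -> substrate=1 bound=4 product=4
t=5: arr=0 -> substrate=0 bound=3 product=6
t=6: arr=1 -> substrate=0 bound=2 product=8
t=7: arr=3 -> substrate=0 bound=4 product=9
t=8: arr=0 -> substrate=0 bound=3 product=10

Answer: 0 2 4 4 4 3 2 4 3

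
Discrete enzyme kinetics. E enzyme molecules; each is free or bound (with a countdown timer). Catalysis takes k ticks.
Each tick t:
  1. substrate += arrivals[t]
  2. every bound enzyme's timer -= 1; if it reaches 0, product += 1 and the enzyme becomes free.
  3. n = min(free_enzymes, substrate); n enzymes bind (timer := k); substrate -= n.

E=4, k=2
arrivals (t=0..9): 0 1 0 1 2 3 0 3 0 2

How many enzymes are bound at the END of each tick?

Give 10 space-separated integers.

Answer: 0 1 1 1 3 4 3 4 3 2

Derivation:
t=0: arr=0 -> substrate=0 bound=0 product=0
t=1: arr=1 -> substrate=0 bound=1 product=0
t=2: arr=0 -> substrate=0 bound=1 product=0
t=3: arr=1 -> substrate=0 bound=1 product=1
t=4: arr=2 -> substrate=0 bound=3 product=1
t=5: arr=3 -> substrate=1 bound=4 product=2
t=6: arr=0 -> substrate=0 bound=3 product=4
t=7: arr=3 -> substrate=0 bound=4 product=6
t=8: arr=0 -> substrate=0 bound=3 product=7
t=9: arr=2 -> substrate=0 bound=2 product=10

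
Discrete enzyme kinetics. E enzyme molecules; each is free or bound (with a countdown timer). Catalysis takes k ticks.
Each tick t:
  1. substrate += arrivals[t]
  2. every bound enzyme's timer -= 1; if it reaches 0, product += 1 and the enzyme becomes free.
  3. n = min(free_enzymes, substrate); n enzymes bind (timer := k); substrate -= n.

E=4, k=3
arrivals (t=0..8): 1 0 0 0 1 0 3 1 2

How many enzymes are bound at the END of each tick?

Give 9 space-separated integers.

Answer: 1 1 1 0 1 1 4 4 4

Derivation:
t=0: arr=1 -> substrate=0 bound=1 product=0
t=1: arr=0 -> substrate=0 bound=1 product=0
t=2: arr=0 -> substrate=0 bound=1 product=0
t=3: arr=0 -> substrate=0 bound=0 product=1
t=4: arr=1 -> substrate=0 bound=1 product=1
t=5: arr=0 -> substrate=0 bound=1 product=1
t=6: arr=3 -> substrate=0 bound=4 product=1
t=7: arr=1 -> substrate=0 bound=4 product=2
t=8: arr=2 -> substrate=2 bound=4 product=2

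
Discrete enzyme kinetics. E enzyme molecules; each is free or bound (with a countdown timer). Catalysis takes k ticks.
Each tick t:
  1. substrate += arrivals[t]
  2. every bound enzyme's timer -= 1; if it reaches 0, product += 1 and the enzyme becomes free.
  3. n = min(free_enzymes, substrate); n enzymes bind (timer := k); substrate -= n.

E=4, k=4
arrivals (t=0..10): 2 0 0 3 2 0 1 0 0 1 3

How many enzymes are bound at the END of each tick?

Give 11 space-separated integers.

t=0: arr=2 -> substrate=0 bound=2 product=0
t=1: arr=0 -> substrate=0 bound=2 product=0
t=2: arr=0 -> substrate=0 bound=2 product=0
t=3: arr=3 -> substrate=1 bound=4 product=0
t=4: arr=2 -> substrate=1 bound=4 product=2
t=5: arr=0 -> substrate=1 bound=4 product=2
t=6: arr=1 -> substrate=2 bound=4 product=2
t=7: arr=0 -> substrate=0 bound=4 product=4
t=8: arr=0 -> substrate=0 bound=2 product=6
t=9: arr=1 -> substrate=0 bound=3 product=6
t=10: arr=3 -> substrate=2 bound=4 product=6

Answer: 2 2 2 4 4 4 4 4 2 3 4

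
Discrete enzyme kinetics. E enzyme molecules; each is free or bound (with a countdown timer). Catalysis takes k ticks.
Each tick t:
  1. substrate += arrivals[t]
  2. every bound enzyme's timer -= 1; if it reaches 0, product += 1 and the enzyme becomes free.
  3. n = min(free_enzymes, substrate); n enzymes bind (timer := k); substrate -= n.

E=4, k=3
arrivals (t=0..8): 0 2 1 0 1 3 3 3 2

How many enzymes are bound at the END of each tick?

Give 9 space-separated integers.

t=0: arr=0 -> substrate=0 bound=0 product=0
t=1: arr=2 -> substrate=0 bound=2 product=0
t=2: arr=1 -> substrate=0 bound=3 product=0
t=3: arr=0 -> substrate=0 bound=3 product=0
t=4: arr=1 -> substrate=0 bound=2 product=2
t=5: arr=3 -> substrate=0 bound=4 product=3
t=6: arr=3 -> substrate=3 bound=4 product=3
t=7: arr=3 -> substrate=5 bound=4 product=4
t=8: arr=2 -> substrate=4 bound=4 product=7

Answer: 0 2 3 3 2 4 4 4 4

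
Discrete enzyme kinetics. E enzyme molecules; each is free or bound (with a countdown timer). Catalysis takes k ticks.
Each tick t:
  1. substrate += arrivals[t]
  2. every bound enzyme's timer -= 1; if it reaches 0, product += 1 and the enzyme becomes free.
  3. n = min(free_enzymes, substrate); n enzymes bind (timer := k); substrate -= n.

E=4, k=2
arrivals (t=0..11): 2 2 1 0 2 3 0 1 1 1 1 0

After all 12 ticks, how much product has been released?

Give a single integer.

Answer: 13

Derivation:
t=0: arr=2 -> substrate=0 bound=2 product=0
t=1: arr=2 -> substrate=0 bound=4 product=0
t=2: arr=1 -> substrate=0 bound=3 product=2
t=3: arr=0 -> substrate=0 bound=1 product=4
t=4: arr=2 -> substrate=0 bound=2 product=5
t=5: arr=3 -> substrate=1 bound=4 product=5
t=6: arr=0 -> substrate=0 bound=3 product=7
t=7: arr=1 -> substrate=0 bound=2 product=9
t=8: arr=1 -> substrate=0 bound=2 product=10
t=9: arr=1 -> substrate=0 bound=2 product=11
t=10: arr=1 -> substrate=0 bound=2 product=12
t=11: arr=0 -> substrate=0 bound=1 product=13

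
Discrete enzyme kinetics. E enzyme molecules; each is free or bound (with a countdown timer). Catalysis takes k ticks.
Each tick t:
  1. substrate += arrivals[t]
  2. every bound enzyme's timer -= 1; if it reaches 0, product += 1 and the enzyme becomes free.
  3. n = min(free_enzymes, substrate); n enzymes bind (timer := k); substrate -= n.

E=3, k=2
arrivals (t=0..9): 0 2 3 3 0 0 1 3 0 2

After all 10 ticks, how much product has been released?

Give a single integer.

Answer: 11

Derivation:
t=0: arr=0 -> substrate=0 bound=0 product=0
t=1: arr=2 -> substrate=0 bound=2 product=0
t=2: arr=3 -> substrate=2 bound=3 product=0
t=3: arr=3 -> substrate=3 bound=3 product=2
t=4: arr=0 -> substrate=2 bound=3 product=3
t=5: arr=0 -> substrate=0 bound=3 product=5
t=6: arr=1 -> substrate=0 bound=3 product=6
t=7: arr=3 -> substrate=1 bound=3 product=8
t=8: arr=0 -> substrate=0 bound=3 product=9
t=9: arr=2 -> substrate=0 bound=3 product=11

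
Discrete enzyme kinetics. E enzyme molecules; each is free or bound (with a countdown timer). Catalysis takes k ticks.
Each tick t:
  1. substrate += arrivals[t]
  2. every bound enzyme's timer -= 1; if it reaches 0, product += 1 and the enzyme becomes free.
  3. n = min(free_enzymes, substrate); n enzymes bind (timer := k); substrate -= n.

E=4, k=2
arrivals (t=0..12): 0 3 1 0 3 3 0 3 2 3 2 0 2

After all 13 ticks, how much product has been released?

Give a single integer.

Answer: 18

Derivation:
t=0: arr=0 -> substrate=0 bound=0 product=0
t=1: arr=3 -> substrate=0 bound=3 product=0
t=2: arr=1 -> substrate=0 bound=4 product=0
t=3: arr=0 -> substrate=0 bound=1 product=3
t=4: arr=3 -> substrate=0 bound=3 product=4
t=5: arr=3 -> substrate=2 bound=4 product=4
t=6: arr=0 -> substrate=0 bound=3 product=7
t=7: arr=3 -> substrate=1 bound=4 product=8
t=8: arr=2 -> substrate=1 bound=4 product=10
t=9: arr=3 -> substrate=2 bound=4 product=12
t=10: arr=2 -> substrate=2 bound=4 product=14
t=11: arr=0 -> substrate=0 bound=4 product=16
t=12: arr=2 -> substrate=0 bound=4 product=18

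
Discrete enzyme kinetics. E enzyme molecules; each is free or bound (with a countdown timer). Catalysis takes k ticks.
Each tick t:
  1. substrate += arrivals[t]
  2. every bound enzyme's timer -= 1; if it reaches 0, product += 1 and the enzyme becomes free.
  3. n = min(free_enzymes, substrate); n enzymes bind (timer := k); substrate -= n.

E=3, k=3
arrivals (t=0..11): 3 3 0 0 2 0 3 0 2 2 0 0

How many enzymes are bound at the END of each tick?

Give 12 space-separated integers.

t=0: arr=3 -> substrate=0 bound=3 product=0
t=1: arr=3 -> substrate=3 bound=3 product=0
t=2: arr=0 -> substrate=3 bound=3 product=0
t=3: arr=0 -> substrate=0 bound=3 product=3
t=4: arr=2 -> substrate=2 bound=3 product=3
t=5: arr=0 -> substrate=2 bound=3 product=3
t=6: arr=3 -> substrate=2 bound=3 product=6
t=7: arr=0 -> substrate=2 bound=3 product=6
t=8: arr=2 -> substrate=4 bound=3 product=6
t=9: arr=2 -> substrate=3 bound=3 product=9
t=10: arr=0 -> substrate=3 bound=3 product=9
t=11: arr=0 -> substrate=3 bound=3 product=9

Answer: 3 3 3 3 3 3 3 3 3 3 3 3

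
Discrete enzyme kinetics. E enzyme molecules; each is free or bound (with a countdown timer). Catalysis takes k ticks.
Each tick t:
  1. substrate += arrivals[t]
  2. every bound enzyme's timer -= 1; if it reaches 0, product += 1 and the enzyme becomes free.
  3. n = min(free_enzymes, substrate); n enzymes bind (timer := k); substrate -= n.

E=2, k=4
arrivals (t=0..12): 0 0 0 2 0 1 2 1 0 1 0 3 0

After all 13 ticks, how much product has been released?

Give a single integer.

Answer: 4

Derivation:
t=0: arr=0 -> substrate=0 bound=0 product=0
t=1: arr=0 -> substrate=0 bound=0 product=0
t=2: arr=0 -> substrate=0 bound=0 product=0
t=3: arr=2 -> substrate=0 bound=2 product=0
t=4: arr=0 -> substrate=0 bound=2 product=0
t=5: arr=1 -> substrate=1 bound=2 product=0
t=6: arr=2 -> substrate=3 bound=2 product=0
t=7: arr=1 -> substrate=2 bound=2 product=2
t=8: arr=0 -> substrate=2 bound=2 product=2
t=9: arr=1 -> substrate=3 bound=2 product=2
t=10: arr=0 -> substrate=3 bound=2 product=2
t=11: arr=3 -> substrate=4 bound=2 product=4
t=12: arr=0 -> substrate=4 bound=2 product=4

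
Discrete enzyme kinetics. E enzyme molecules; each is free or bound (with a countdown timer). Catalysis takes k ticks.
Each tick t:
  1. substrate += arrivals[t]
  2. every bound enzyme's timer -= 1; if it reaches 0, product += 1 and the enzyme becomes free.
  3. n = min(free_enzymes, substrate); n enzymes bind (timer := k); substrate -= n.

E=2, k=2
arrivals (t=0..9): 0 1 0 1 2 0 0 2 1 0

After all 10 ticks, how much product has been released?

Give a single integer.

Answer: 6

Derivation:
t=0: arr=0 -> substrate=0 bound=0 product=0
t=1: arr=1 -> substrate=0 bound=1 product=0
t=2: arr=0 -> substrate=0 bound=1 product=0
t=3: arr=1 -> substrate=0 bound=1 product=1
t=4: arr=2 -> substrate=1 bound=2 product=1
t=5: arr=0 -> substrate=0 bound=2 product=2
t=6: arr=0 -> substrate=0 bound=1 product=3
t=7: arr=2 -> substrate=0 bound=2 product=4
t=8: arr=1 -> substrate=1 bound=2 product=4
t=9: arr=0 -> substrate=0 bound=1 product=6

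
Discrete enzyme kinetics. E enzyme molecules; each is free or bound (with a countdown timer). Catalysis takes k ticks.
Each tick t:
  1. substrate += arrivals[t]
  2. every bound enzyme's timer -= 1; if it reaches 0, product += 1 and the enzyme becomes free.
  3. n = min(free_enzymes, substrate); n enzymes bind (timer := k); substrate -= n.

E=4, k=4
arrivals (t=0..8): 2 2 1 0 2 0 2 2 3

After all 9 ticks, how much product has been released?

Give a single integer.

Answer: 6

Derivation:
t=0: arr=2 -> substrate=0 bound=2 product=0
t=1: arr=2 -> substrate=0 bound=4 product=0
t=2: arr=1 -> substrate=1 bound=4 product=0
t=3: arr=0 -> substrate=1 bound=4 product=0
t=4: arr=2 -> substrate=1 bound=4 product=2
t=5: arr=0 -> substrate=0 bound=3 product=4
t=6: arr=2 -> substrate=1 bound=4 product=4
t=7: arr=2 -> substrate=3 bound=4 product=4
t=8: arr=3 -> substrate=4 bound=4 product=6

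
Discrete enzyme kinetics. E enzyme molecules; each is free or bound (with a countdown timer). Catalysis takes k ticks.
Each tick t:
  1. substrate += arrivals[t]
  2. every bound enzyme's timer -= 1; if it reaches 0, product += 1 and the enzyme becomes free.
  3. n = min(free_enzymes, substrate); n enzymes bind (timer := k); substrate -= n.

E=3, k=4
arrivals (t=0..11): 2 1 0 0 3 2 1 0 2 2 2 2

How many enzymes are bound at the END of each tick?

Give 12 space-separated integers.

Answer: 2 3 3 3 3 3 3 3 3 3 3 3

Derivation:
t=0: arr=2 -> substrate=0 bound=2 product=0
t=1: arr=1 -> substrate=0 bound=3 product=0
t=2: arr=0 -> substrate=0 bound=3 product=0
t=3: arr=0 -> substrate=0 bound=3 product=0
t=4: arr=3 -> substrate=1 bound=3 product=2
t=5: arr=2 -> substrate=2 bound=3 product=3
t=6: arr=1 -> substrate=3 bound=3 product=3
t=7: arr=0 -> substrate=3 bound=3 product=3
t=8: arr=2 -> substrate=3 bound=3 product=5
t=9: arr=2 -> substrate=4 bound=3 product=6
t=10: arr=2 -> substrate=6 bound=3 product=6
t=11: arr=2 -> substrate=8 bound=3 product=6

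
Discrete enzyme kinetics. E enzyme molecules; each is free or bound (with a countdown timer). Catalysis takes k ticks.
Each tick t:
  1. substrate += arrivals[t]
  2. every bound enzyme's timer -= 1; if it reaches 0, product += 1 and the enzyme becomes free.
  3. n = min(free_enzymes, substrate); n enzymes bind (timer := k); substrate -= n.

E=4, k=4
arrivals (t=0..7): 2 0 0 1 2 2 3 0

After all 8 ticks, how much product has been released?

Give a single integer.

Answer: 3

Derivation:
t=0: arr=2 -> substrate=0 bound=2 product=0
t=1: arr=0 -> substrate=0 bound=2 product=0
t=2: arr=0 -> substrate=0 bound=2 product=0
t=3: arr=1 -> substrate=0 bound=3 product=0
t=4: arr=2 -> substrate=0 bound=3 product=2
t=5: arr=2 -> substrate=1 bound=4 product=2
t=6: arr=3 -> substrate=4 bound=4 product=2
t=7: arr=0 -> substrate=3 bound=4 product=3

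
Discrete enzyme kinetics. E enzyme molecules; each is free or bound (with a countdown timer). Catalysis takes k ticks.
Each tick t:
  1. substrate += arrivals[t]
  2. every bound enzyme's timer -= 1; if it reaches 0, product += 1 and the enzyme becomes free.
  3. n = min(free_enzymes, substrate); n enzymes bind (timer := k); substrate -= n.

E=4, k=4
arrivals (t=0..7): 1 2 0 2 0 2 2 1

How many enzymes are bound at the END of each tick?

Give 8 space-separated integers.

Answer: 1 3 3 4 4 4 4 4

Derivation:
t=0: arr=1 -> substrate=0 bound=1 product=0
t=1: arr=2 -> substrate=0 bound=3 product=0
t=2: arr=0 -> substrate=0 bound=3 product=0
t=3: arr=2 -> substrate=1 bound=4 product=0
t=4: arr=0 -> substrate=0 bound=4 product=1
t=5: arr=2 -> substrate=0 bound=4 product=3
t=6: arr=2 -> substrate=2 bound=4 product=3
t=7: arr=1 -> substrate=2 bound=4 product=4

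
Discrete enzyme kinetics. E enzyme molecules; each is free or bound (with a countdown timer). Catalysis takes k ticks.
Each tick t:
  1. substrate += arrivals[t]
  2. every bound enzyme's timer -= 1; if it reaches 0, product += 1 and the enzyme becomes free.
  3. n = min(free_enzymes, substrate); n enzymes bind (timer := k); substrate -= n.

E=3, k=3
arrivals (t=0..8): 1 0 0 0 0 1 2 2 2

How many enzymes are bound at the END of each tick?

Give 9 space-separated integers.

Answer: 1 1 1 0 0 1 3 3 3

Derivation:
t=0: arr=1 -> substrate=0 bound=1 product=0
t=1: arr=0 -> substrate=0 bound=1 product=0
t=2: arr=0 -> substrate=0 bound=1 product=0
t=3: arr=0 -> substrate=0 bound=0 product=1
t=4: arr=0 -> substrate=0 bound=0 product=1
t=5: arr=1 -> substrate=0 bound=1 product=1
t=6: arr=2 -> substrate=0 bound=3 product=1
t=7: arr=2 -> substrate=2 bound=3 product=1
t=8: arr=2 -> substrate=3 bound=3 product=2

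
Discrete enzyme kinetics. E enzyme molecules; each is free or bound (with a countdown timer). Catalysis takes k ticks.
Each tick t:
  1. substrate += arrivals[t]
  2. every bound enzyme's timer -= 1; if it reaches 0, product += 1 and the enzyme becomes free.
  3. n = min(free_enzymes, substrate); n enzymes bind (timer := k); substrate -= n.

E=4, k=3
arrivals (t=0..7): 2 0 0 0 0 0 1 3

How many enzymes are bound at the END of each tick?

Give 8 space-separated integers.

Answer: 2 2 2 0 0 0 1 4

Derivation:
t=0: arr=2 -> substrate=0 bound=2 product=0
t=1: arr=0 -> substrate=0 bound=2 product=0
t=2: arr=0 -> substrate=0 bound=2 product=0
t=3: arr=0 -> substrate=0 bound=0 product=2
t=4: arr=0 -> substrate=0 bound=0 product=2
t=5: arr=0 -> substrate=0 bound=0 product=2
t=6: arr=1 -> substrate=0 bound=1 product=2
t=7: arr=3 -> substrate=0 bound=4 product=2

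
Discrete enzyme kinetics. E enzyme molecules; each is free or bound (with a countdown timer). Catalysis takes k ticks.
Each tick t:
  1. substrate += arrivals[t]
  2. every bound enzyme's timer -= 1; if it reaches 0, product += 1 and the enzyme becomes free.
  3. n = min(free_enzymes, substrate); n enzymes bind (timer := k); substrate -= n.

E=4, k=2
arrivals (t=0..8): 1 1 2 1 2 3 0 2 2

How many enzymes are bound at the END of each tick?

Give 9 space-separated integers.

t=0: arr=1 -> substrate=0 bound=1 product=0
t=1: arr=1 -> substrate=0 bound=2 product=0
t=2: arr=2 -> substrate=0 bound=3 product=1
t=3: arr=1 -> substrate=0 bound=3 product=2
t=4: arr=2 -> substrate=0 bound=3 product=4
t=5: arr=3 -> substrate=1 bound=4 product=5
t=6: arr=0 -> substrate=0 bound=3 product=7
t=7: arr=2 -> substrate=0 bound=3 product=9
t=8: arr=2 -> substrate=0 bound=4 product=10

Answer: 1 2 3 3 3 4 3 3 4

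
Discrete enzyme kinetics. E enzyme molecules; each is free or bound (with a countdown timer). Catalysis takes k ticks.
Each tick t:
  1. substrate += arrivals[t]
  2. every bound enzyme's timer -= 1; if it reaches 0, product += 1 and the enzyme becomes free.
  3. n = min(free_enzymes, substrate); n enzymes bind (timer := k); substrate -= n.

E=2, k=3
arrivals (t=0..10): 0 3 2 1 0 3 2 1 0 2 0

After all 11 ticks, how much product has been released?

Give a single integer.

t=0: arr=0 -> substrate=0 bound=0 product=0
t=1: arr=3 -> substrate=1 bound=2 product=0
t=2: arr=2 -> substrate=3 bound=2 product=0
t=3: arr=1 -> substrate=4 bound=2 product=0
t=4: arr=0 -> substrate=2 bound=2 product=2
t=5: arr=3 -> substrate=5 bound=2 product=2
t=6: arr=2 -> substrate=7 bound=2 product=2
t=7: arr=1 -> substrate=6 bound=2 product=4
t=8: arr=0 -> substrate=6 bound=2 product=4
t=9: arr=2 -> substrate=8 bound=2 product=4
t=10: arr=0 -> substrate=6 bound=2 product=6

Answer: 6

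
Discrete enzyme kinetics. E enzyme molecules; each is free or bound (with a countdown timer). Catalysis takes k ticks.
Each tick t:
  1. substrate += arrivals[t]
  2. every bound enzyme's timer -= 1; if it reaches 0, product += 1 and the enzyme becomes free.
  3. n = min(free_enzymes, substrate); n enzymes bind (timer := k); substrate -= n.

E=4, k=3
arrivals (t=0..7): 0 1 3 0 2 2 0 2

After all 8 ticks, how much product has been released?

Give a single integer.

t=0: arr=0 -> substrate=0 bound=0 product=0
t=1: arr=1 -> substrate=0 bound=1 product=0
t=2: arr=3 -> substrate=0 bound=4 product=0
t=3: arr=0 -> substrate=0 bound=4 product=0
t=4: arr=2 -> substrate=1 bound=4 product=1
t=5: arr=2 -> substrate=0 bound=4 product=4
t=6: arr=0 -> substrate=0 bound=4 product=4
t=7: arr=2 -> substrate=1 bound=4 product=5

Answer: 5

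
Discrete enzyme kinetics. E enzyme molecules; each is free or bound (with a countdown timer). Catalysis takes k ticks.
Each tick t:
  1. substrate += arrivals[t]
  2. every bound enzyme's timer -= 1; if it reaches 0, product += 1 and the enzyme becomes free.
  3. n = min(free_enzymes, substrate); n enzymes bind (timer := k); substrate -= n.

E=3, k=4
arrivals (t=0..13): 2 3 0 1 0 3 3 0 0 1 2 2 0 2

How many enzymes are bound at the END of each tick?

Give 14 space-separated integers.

t=0: arr=2 -> substrate=0 bound=2 product=0
t=1: arr=3 -> substrate=2 bound=3 product=0
t=2: arr=0 -> substrate=2 bound=3 product=0
t=3: arr=1 -> substrate=3 bound=3 product=0
t=4: arr=0 -> substrate=1 bound=3 product=2
t=5: arr=3 -> substrate=3 bound=3 product=3
t=6: arr=3 -> substrate=6 bound=3 product=3
t=7: arr=0 -> substrate=6 bound=3 product=3
t=8: arr=0 -> substrate=4 bound=3 product=5
t=9: arr=1 -> substrate=4 bound=3 product=6
t=10: arr=2 -> substrate=6 bound=3 product=6
t=11: arr=2 -> substrate=8 bound=3 product=6
t=12: arr=0 -> substrate=6 bound=3 product=8
t=13: arr=2 -> substrate=7 bound=3 product=9

Answer: 2 3 3 3 3 3 3 3 3 3 3 3 3 3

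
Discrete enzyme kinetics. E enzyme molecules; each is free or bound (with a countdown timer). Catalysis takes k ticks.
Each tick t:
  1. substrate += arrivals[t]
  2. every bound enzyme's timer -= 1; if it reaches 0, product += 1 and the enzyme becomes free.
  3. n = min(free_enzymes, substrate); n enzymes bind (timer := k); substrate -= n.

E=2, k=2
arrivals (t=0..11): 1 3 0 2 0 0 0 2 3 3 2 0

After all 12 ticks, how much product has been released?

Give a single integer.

Answer: 10

Derivation:
t=0: arr=1 -> substrate=0 bound=1 product=0
t=1: arr=3 -> substrate=2 bound=2 product=0
t=2: arr=0 -> substrate=1 bound=2 product=1
t=3: arr=2 -> substrate=2 bound=2 product=2
t=4: arr=0 -> substrate=1 bound=2 product=3
t=5: arr=0 -> substrate=0 bound=2 product=4
t=6: arr=0 -> substrate=0 bound=1 product=5
t=7: arr=2 -> substrate=0 bound=2 product=6
t=8: arr=3 -> substrate=3 bound=2 product=6
t=9: arr=3 -> substrate=4 bound=2 product=8
t=10: arr=2 -> substrate=6 bound=2 product=8
t=11: arr=0 -> substrate=4 bound=2 product=10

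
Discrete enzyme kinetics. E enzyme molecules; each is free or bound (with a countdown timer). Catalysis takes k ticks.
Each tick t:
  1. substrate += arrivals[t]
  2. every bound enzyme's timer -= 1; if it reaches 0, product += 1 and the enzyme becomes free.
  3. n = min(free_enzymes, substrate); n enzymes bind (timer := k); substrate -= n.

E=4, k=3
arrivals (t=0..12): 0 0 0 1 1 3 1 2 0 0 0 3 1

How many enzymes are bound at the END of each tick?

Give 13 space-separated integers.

Answer: 0 0 0 1 2 4 4 4 4 3 2 3 4

Derivation:
t=0: arr=0 -> substrate=0 bound=0 product=0
t=1: arr=0 -> substrate=0 bound=0 product=0
t=2: arr=0 -> substrate=0 bound=0 product=0
t=3: arr=1 -> substrate=0 bound=1 product=0
t=4: arr=1 -> substrate=0 bound=2 product=0
t=5: arr=3 -> substrate=1 bound=4 product=0
t=6: arr=1 -> substrate=1 bound=4 product=1
t=7: arr=2 -> substrate=2 bound=4 product=2
t=8: arr=0 -> substrate=0 bound=4 product=4
t=9: arr=0 -> substrate=0 bound=3 product=5
t=10: arr=0 -> substrate=0 bound=2 product=6
t=11: arr=3 -> substrate=0 bound=3 product=8
t=12: arr=1 -> substrate=0 bound=4 product=8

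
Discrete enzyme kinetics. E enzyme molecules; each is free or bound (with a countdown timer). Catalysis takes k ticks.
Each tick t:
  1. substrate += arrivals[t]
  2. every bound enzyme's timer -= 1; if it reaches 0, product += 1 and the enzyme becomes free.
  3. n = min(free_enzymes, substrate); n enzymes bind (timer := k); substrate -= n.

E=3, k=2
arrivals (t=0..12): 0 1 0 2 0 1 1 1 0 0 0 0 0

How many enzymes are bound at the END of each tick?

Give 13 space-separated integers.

Answer: 0 1 1 2 2 1 2 2 1 0 0 0 0

Derivation:
t=0: arr=0 -> substrate=0 bound=0 product=0
t=1: arr=1 -> substrate=0 bound=1 product=0
t=2: arr=0 -> substrate=0 bound=1 product=0
t=3: arr=2 -> substrate=0 bound=2 product=1
t=4: arr=0 -> substrate=0 bound=2 product=1
t=5: arr=1 -> substrate=0 bound=1 product=3
t=6: arr=1 -> substrate=0 bound=2 product=3
t=7: arr=1 -> substrate=0 bound=2 product=4
t=8: arr=0 -> substrate=0 bound=1 product=5
t=9: arr=0 -> substrate=0 bound=0 product=6
t=10: arr=0 -> substrate=0 bound=0 product=6
t=11: arr=0 -> substrate=0 bound=0 product=6
t=12: arr=0 -> substrate=0 bound=0 product=6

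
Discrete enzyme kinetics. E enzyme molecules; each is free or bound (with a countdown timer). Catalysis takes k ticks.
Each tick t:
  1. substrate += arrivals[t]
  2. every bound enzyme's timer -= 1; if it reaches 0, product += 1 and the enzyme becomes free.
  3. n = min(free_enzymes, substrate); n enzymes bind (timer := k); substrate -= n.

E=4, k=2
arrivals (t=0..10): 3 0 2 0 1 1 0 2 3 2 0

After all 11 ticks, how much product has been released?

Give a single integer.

t=0: arr=3 -> substrate=0 bound=3 product=0
t=1: arr=0 -> substrate=0 bound=3 product=0
t=2: arr=2 -> substrate=0 bound=2 product=3
t=3: arr=0 -> substrate=0 bound=2 product=3
t=4: arr=1 -> substrate=0 bound=1 product=5
t=5: arr=1 -> substrate=0 bound=2 product=5
t=6: arr=0 -> substrate=0 bound=1 product=6
t=7: arr=2 -> substrate=0 bound=2 product=7
t=8: arr=3 -> substrate=1 bound=4 product=7
t=9: arr=2 -> substrate=1 bound=4 product=9
t=10: arr=0 -> substrate=0 bound=3 product=11

Answer: 11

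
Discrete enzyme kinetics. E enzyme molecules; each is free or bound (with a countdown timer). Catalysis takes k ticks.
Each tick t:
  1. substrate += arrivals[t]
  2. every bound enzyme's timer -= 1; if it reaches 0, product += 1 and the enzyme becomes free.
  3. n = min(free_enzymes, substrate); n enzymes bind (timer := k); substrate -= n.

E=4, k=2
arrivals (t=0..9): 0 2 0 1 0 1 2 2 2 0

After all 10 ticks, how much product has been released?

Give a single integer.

t=0: arr=0 -> substrate=0 bound=0 product=0
t=1: arr=2 -> substrate=0 bound=2 product=0
t=2: arr=0 -> substrate=0 bound=2 product=0
t=3: arr=1 -> substrate=0 bound=1 product=2
t=4: arr=0 -> substrate=0 bound=1 product=2
t=5: arr=1 -> substrate=0 bound=1 product=3
t=6: arr=2 -> substrate=0 bound=3 product=3
t=7: arr=2 -> substrate=0 bound=4 product=4
t=8: arr=2 -> substrate=0 bound=4 product=6
t=9: arr=0 -> substrate=0 bound=2 product=8

Answer: 8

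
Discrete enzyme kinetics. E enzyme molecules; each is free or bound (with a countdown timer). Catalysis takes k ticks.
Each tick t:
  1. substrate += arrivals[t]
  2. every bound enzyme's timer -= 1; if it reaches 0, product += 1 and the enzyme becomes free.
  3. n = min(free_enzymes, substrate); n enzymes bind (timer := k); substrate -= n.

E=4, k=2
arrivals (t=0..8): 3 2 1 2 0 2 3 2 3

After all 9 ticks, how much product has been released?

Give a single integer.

t=0: arr=3 -> substrate=0 bound=3 product=0
t=1: arr=2 -> substrate=1 bound=4 product=0
t=2: arr=1 -> substrate=0 bound=3 product=3
t=3: arr=2 -> substrate=0 bound=4 product=4
t=4: arr=0 -> substrate=0 bound=2 product=6
t=5: arr=2 -> substrate=0 bound=2 product=8
t=6: arr=3 -> substrate=1 bound=4 product=8
t=7: arr=2 -> substrate=1 bound=4 product=10
t=8: arr=3 -> substrate=2 bound=4 product=12

Answer: 12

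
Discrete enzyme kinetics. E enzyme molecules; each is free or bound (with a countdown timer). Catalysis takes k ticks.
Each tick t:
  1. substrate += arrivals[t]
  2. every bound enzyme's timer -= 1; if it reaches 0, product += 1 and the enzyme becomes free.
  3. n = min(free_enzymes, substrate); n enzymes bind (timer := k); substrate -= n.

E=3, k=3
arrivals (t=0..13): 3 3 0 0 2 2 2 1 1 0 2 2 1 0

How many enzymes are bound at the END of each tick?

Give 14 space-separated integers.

Answer: 3 3 3 3 3 3 3 3 3 3 3 3 3 3

Derivation:
t=0: arr=3 -> substrate=0 bound=3 product=0
t=1: arr=3 -> substrate=3 bound=3 product=0
t=2: arr=0 -> substrate=3 bound=3 product=0
t=3: arr=0 -> substrate=0 bound=3 product=3
t=4: arr=2 -> substrate=2 bound=3 product=3
t=5: arr=2 -> substrate=4 bound=3 product=3
t=6: arr=2 -> substrate=3 bound=3 product=6
t=7: arr=1 -> substrate=4 bound=3 product=6
t=8: arr=1 -> substrate=5 bound=3 product=6
t=9: arr=0 -> substrate=2 bound=3 product=9
t=10: arr=2 -> substrate=4 bound=3 product=9
t=11: arr=2 -> substrate=6 bound=3 product=9
t=12: arr=1 -> substrate=4 bound=3 product=12
t=13: arr=0 -> substrate=4 bound=3 product=12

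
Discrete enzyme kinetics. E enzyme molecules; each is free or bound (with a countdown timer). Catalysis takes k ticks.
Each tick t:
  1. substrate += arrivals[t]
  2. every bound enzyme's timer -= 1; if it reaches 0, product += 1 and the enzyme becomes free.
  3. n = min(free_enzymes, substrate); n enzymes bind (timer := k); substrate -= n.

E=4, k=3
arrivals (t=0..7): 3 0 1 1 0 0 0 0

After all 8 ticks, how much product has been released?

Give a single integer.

t=0: arr=3 -> substrate=0 bound=3 product=0
t=1: arr=0 -> substrate=0 bound=3 product=0
t=2: arr=1 -> substrate=0 bound=4 product=0
t=3: arr=1 -> substrate=0 bound=2 product=3
t=4: arr=0 -> substrate=0 bound=2 product=3
t=5: arr=0 -> substrate=0 bound=1 product=4
t=6: arr=0 -> substrate=0 bound=0 product=5
t=7: arr=0 -> substrate=0 bound=0 product=5

Answer: 5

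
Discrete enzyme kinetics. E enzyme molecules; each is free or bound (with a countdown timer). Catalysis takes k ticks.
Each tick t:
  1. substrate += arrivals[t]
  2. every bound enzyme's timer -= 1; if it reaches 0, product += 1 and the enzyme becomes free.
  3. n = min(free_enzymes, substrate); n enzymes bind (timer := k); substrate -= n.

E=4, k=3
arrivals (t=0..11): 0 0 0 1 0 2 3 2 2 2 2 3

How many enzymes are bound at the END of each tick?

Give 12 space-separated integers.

t=0: arr=0 -> substrate=0 bound=0 product=0
t=1: arr=0 -> substrate=0 bound=0 product=0
t=2: arr=0 -> substrate=0 bound=0 product=0
t=3: arr=1 -> substrate=0 bound=1 product=0
t=4: arr=0 -> substrate=0 bound=1 product=0
t=5: arr=2 -> substrate=0 bound=3 product=0
t=6: arr=3 -> substrate=1 bound=4 product=1
t=7: arr=2 -> substrate=3 bound=4 product=1
t=8: arr=2 -> substrate=3 bound=4 product=3
t=9: arr=2 -> substrate=3 bound=4 product=5
t=10: arr=2 -> substrate=5 bound=4 product=5
t=11: arr=3 -> substrate=6 bound=4 product=7

Answer: 0 0 0 1 1 3 4 4 4 4 4 4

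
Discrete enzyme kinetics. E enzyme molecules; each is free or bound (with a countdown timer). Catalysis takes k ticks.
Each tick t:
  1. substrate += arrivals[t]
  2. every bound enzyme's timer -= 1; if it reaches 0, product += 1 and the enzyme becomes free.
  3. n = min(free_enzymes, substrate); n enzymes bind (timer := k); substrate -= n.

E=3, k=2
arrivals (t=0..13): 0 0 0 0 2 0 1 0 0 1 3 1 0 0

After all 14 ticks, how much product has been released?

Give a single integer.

t=0: arr=0 -> substrate=0 bound=0 product=0
t=1: arr=0 -> substrate=0 bound=0 product=0
t=2: arr=0 -> substrate=0 bound=0 product=0
t=3: arr=0 -> substrate=0 bound=0 product=0
t=4: arr=2 -> substrate=0 bound=2 product=0
t=5: arr=0 -> substrate=0 bound=2 product=0
t=6: arr=1 -> substrate=0 bound=1 product=2
t=7: arr=0 -> substrate=0 bound=1 product=2
t=8: arr=0 -> substrate=0 bound=0 product=3
t=9: arr=1 -> substrate=0 bound=1 product=3
t=10: arr=3 -> substrate=1 bound=3 product=3
t=11: arr=1 -> substrate=1 bound=3 product=4
t=12: arr=0 -> substrate=0 bound=2 product=6
t=13: arr=0 -> substrate=0 bound=1 product=7

Answer: 7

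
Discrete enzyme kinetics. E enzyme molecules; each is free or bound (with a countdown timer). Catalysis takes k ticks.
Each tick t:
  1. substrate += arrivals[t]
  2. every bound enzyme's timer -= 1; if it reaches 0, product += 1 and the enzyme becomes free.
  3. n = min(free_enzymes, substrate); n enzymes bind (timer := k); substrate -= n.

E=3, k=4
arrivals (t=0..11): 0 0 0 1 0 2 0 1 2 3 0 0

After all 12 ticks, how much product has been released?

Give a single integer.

t=0: arr=0 -> substrate=0 bound=0 product=0
t=1: arr=0 -> substrate=0 bound=0 product=0
t=2: arr=0 -> substrate=0 bound=0 product=0
t=3: arr=1 -> substrate=0 bound=1 product=0
t=4: arr=0 -> substrate=0 bound=1 product=0
t=5: arr=2 -> substrate=0 bound=3 product=0
t=6: arr=0 -> substrate=0 bound=3 product=0
t=7: arr=1 -> substrate=0 bound=3 product=1
t=8: arr=2 -> substrate=2 bound=3 product=1
t=9: arr=3 -> substrate=3 bound=3 product=3
t=10: arr=0 -> substrate=3 bound=3 product=3
t=11: arr=0 -> substrate=2 bound=3 product=4

Answer: 4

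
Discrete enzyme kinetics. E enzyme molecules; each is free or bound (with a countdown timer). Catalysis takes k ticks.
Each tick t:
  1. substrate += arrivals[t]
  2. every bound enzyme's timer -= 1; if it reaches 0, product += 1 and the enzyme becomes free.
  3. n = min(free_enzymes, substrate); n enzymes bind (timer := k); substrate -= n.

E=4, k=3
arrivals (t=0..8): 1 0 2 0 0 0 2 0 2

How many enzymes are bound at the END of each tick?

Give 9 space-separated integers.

t=0: arr=1 -> substrate=0 bound=1 product=0
t=1: arr=0 -> substrate=0 bound=1 product=0
t=2: arr=2 -> substrate=0 bound=3 product=0
t=3: arr=0 -> substrate=0 bound=2 product=1
t=4: arr=0 -> substrate=0 bound=2 product=1
t=5: arr=0 -> substrate=0 bound=0 product=3
t=6: arr=2 -> substrate=0 bound=2 product=3
t=7: arr=0 -> substrate=0 bound=2 product=3
t=8: arr=2 -> substrate=0 bound=4 product=3

Answer: 1 1 3 2 2 0 2 2 4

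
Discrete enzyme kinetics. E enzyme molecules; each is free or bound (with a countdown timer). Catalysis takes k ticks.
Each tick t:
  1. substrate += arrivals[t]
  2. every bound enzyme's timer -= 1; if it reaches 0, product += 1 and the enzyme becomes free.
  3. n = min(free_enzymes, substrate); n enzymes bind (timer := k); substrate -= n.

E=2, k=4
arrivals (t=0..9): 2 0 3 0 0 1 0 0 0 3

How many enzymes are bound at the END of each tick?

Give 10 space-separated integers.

t=0: arr=2 -> substrate=0 bound=2 product=0
t=1: arr=0 -> substrate=0 bound=2 product=0
t=2: arr=3 -> substrate=3 bound=2 product=0
t=3: arr=0 -> substrate=3 bound=2 product=0
t=4: arr=0 -> substrate=1 bound=2 product=2
t=5: arr=1 -> substrate=2 bound=2 product=2
t=6: arr=0 -> substrate=2 bound=2 product=2
t=7: arr=0 -> substrate=2 bound=2 product=2
t=8: arr=0 -> substrate=0 bound=2 product=4
t=9: arr=3 -> substrate=3 bound=2 product=4

Answer: 2 2 2 2 2 2 2 2 2 2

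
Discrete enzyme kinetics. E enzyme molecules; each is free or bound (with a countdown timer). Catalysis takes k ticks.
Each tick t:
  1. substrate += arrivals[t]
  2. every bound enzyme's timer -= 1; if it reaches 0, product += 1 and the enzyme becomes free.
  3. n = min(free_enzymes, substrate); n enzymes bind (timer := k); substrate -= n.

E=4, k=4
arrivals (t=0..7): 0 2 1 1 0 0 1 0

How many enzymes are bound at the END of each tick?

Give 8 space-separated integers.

Answer: 0 2 3 4 4 2 2 1

Derivation:
t=0: arr=0 -> substrate=0 bound=0 product=0
t=1: arr=2 -> substrate=0 bound=2 product=0
t=2: arr=1 -> substrate=0 bound=3 product=0
t=3: arr=1 -> substrate=0 bound=4 product=0
t=4: arr=0 -> substrate=0 bound=4 product=0
t=5: arr=0 -> substrate=0 bound=2 product=2
t=6: arr=1 -> substrate=0 bound=2 product=3
t=7: arr=0 -> substrate=0 bound=1 product=4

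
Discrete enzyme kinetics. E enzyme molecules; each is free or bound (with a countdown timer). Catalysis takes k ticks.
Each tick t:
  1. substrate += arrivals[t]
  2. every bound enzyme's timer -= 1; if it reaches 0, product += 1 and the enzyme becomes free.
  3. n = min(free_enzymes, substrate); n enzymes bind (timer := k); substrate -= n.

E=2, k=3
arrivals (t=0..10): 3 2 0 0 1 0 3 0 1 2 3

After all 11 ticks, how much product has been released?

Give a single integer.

t=0: arr=3 -> substrate=1 bound=2 product=0
t=1: arr=2 -> substrate=3 bound=2 product=0
t=2: arr=0 -> substrate=3 bound=2 product=0
t=3: arr=0 -> substrate=1 bound=2 product=2
t=4: arr=1 -> substrate=2 bound=2 product=2
t=5: arr=0 -> substrate=2 bound=2 product=2
t=6: arr=3 -> substrate=3 bound=2 product=4
t=7: arr=0 -> substrate=3 bound=2 product=4
t=8: arr=1 -> substrate=4 bound=2 product=4
t=9: arr=2 -> substrate=4 bound=2 product=6
t=10: arr=3 -> substrate=7 bound=2 product=6

Answer: 6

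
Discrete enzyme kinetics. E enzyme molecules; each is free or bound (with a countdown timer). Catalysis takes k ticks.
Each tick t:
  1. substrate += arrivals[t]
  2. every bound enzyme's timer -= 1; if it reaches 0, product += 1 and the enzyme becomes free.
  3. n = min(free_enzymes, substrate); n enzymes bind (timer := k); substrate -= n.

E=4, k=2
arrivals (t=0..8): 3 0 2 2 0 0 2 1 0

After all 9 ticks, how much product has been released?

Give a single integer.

t=0: arr=3 -> substrate=0 bound=3 product=0
t=1: arr=0 -> substrate=0 bound=3 product=0
t=2: arr=2 -> substrate=0 bound=2 product=3
t=3: arr=2 -> substrate=0 bound=4 product=3
t=4: arr=0 -> substrate=0 bound=2 product=5
t=5: arr=0 -> substrate=0 bound=0 product=7
t=6: arr=2 -> substrate=0 bound=2 product=7
t=7: arr=1 -> substrate=0 bound=3 product=7
t=8: arr=0 -> substrate=0 bound=1 product=9

Answer: 9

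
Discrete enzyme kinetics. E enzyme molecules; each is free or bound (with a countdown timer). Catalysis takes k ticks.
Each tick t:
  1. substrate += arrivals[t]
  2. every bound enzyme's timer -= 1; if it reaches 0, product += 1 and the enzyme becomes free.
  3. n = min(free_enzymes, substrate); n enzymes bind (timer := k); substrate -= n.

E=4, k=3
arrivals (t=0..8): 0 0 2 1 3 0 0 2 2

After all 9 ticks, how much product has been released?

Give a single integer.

t=0: arr=0 -> substrate=0 bound=0 product=0
t=1: arr=0 -> substrate=0 bound=0 product=0
t=2: arr=2 -> substrate=0 bound=2 product=0
t=3: arr=1 -> substrate=0 bound=3 product=0
t=4: arr=3 -> substrate=2 bound=4 product=0
t=5: arr=0 -> substrate=0 bound=4 product=2
t=6: arr=0 -> substrate=0 bound=3 product=3
t=7: arr=2 -> substrate=0 bound=4 product=4
t=8: arr=2 -> substrate=0 bound=4 product=6

Answer: 6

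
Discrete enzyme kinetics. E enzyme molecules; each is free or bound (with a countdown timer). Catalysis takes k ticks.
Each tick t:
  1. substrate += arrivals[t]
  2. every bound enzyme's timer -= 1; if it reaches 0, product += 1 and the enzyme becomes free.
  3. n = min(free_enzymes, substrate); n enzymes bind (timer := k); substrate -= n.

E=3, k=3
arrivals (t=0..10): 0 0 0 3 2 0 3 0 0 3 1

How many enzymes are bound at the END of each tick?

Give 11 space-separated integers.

Answer: 0 0 0 3 3 3 3 3 3 3 3

Derivation:
t=0: arr=0 -> substrate=0 bound=0 product=0
t=1: arr=0 -> substrate=0 bound=0 product=0
t=2: arr=0 -> substrate=0 bound=0 product=0
t=3: arr=3 -> substrate=0 bound=3 product=0
t=4: arr=2 -> substrate=2 bound=3 product=0
t=5: arr=0 -> substrate=2 bound=3 product=0
t=6: arr=3 -> substrate=2 bound=3 product=3
t=7: arr=0 -> substrate=2 bound=3 product=3
t=8: arr=0 -> substrate=2 bound=3 product=3
t=9: arr=3 -> substrate=2 bound=3 product=6
t=10: arr=1 -> substrate=3 bound=3 product=6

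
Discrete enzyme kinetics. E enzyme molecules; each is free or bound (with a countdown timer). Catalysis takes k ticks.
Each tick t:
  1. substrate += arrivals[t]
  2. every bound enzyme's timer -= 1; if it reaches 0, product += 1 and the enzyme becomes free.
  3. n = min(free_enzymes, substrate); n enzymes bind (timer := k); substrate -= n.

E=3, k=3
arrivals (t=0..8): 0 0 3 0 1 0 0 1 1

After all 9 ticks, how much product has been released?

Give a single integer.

t=0: arr=0 -> substrate=0 bound=0 product=0
t=1: arr=0 -> substrate=0 bound=0 product=0
t=2: arr=3 -> substrate=0 bound=3 product=0
t=3: arr=0 -> substrate=0 bound=3 product=0
t=4: arr=1 -> substrate=1 bound=3 product=0
t=5: arr=0 -> substrate=0 bound=1 product=3
t=6: arr=0 -> substrate=0 bound=1 product=3
t=7: arr=1 -> substrate=0 bound=2 product=3
t=8: arr=1 -> substrate=0 bound=2 product=4

Answer: 4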